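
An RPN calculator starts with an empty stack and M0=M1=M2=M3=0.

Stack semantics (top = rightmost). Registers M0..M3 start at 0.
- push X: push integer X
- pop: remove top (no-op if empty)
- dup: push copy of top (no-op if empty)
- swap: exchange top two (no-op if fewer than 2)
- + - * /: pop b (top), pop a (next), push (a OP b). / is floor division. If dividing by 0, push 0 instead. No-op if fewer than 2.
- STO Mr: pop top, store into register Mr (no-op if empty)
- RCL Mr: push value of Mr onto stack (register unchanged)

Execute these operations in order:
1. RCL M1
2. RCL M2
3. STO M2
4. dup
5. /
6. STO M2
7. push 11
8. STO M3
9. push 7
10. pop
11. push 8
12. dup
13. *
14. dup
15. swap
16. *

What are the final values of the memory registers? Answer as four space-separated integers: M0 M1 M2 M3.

Answer: 0 0 0 11

Derivation:
After op 1 (RCL M1): stack=[0] mem=[0,0,0,0]
After op 2 (RCL M2): stack=[0,0] mem=[0,0,0,0]
After op 3 (STO M2): stack=[0] mem=[0,0,0,0]
After op 4 (dup): stack=[0,0] mem=[0,0,0,0]
After op 5 (/): stack=[0] mem=[0,0,0,0]
After op 6 (STO M2): stack=[empty] mem=[0,0,0,0]
After op 7 (push 11): stack=[11] mem=[0,0,0,0]
After op 8 (STO M3): stack=[empty] mem=[0,0,0,11]
After op 9 (push 7): stack=[7] mem=[0,0,0,11]
After op 10 (pop): stack=[empty] mem=[0,0,0,11]
After op 11 (push 8): stack=[8] mem=[0,0,0,11]
After op 12 (dup): stack=[8,8] mem=[0,0,0,11]
After op 13 (*): stack=[64] mem=[0,0,0,11]
After op 14 (dup): stack=[64,64] mem=[0,0,0,11]
After op 15 (swap): stack=[64,64] mem=[0,0,0,11]
After op 16 (*): stack=[4096] mem=[0,0,0,11]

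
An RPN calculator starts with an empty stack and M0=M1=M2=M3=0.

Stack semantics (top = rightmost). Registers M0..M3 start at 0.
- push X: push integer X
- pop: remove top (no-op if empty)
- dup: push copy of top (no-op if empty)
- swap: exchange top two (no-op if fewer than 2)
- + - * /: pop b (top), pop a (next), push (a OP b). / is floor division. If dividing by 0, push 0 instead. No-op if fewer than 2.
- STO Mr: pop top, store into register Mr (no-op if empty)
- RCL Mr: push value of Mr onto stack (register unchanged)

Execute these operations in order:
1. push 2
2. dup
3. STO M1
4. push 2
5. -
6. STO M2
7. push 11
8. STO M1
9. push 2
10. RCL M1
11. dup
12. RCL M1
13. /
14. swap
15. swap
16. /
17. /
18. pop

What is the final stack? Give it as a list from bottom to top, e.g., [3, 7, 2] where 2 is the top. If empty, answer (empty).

After op 1 (push 2): stack=[2] mem=[0,0,0,0]
After op 2 (dup): stack=[2,2] mem=[0,0,0,0]
After op 3 (STO M1): stack=[2] mem=[0,2,0,0]
After op 4 (push 2): stack=[2,2] mem=[0,2,0,0]
After op 5 (-): stack=[0] mem=[0,2,0,0]
After op 6 (STO M2): stack=[empty] mem=[0,2,0,0]
After op 7 (push 11): stack=[11] mem=[0,2,0,0]
After op 8 (STO M1): stack=[empty] mem=[0,11,0,0]
After op 9 (push 2): stack=[2] mem=[0,11,0,0]
After op 10 (RCL M1): stack=[2,11] mem=[0,11,0,0]
After op 11 (dup): stack=[2,11,11] mem=[0,11,0,0]
After op 12 (RCL M1): stack=[2,11,11,11] mem=[0,11,0,0]
After op 13 (/): stack=[2,11,1] mem=[0,11,0,0]
After op 14 (swap): stack=[2,1,11] mem=[0,11,0,0]
After op 15 (swap): stack=[2,11,1] mem=[0,11,0,0]
After op 16 (/): stack=[2,11] mem=[0,11,0,0]
After op 17 (/): stack=[0] mem=[0,11,0,0]
After op 18 (pop): stack=[empty] mem=[0,11,0,0]

Answer: (empty)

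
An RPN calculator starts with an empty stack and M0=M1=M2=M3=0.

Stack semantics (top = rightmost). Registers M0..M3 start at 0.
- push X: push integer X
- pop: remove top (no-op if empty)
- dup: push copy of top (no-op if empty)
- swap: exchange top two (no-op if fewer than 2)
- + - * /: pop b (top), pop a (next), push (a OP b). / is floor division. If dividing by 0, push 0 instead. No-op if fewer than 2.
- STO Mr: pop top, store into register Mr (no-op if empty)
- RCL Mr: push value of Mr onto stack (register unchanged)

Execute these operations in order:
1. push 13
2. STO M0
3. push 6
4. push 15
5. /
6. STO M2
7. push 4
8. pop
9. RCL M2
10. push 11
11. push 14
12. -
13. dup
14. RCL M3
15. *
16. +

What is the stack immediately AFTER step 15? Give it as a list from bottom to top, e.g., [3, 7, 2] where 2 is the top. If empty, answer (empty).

After op 1 (push 13): stack=[13] mem=[0,0,0,0]
After op 2 (STO M0): stack=[empty] mem=[13,0,0,0]
After op 3 (push 6): stack=[6] mem=[13,0,0,0]
After op 4 (push 15): stack=[6,15] mem=[13,0,0,0]
After op 5 (/): stack=[0] mem=[13,0,0,0]
After op 6 (STO M2): stack=[empty] mem=[13,0,0,0]
After op 7 (push 4): stack=[4] mem=[13,0,0,0]
After op 8 (pop): stack=[empty] mem=[13,0,0,0]
After op 9 (RCL M2): stack=[0] mem=[13,0,0,0]
After op 10 (push 11): stack=[0,11] mem=[13,0,0,0]
After op 11 (push 14): stack=[0,11,14] mem=[13,0,0,0]
After op 12 (-): stack=[0,-3] mem=[13,0,0,0]
After op 13 (dup): stack=[0,-3,-3] mem=[13,0,0,0]
After op 14 (RCL M3): stack=[0,-3,-3,0] mem=[13,0,0,0]
After op 15 (*): stack=[0,-3,0] mem=[13,0,0,0]

[0, -3, 0]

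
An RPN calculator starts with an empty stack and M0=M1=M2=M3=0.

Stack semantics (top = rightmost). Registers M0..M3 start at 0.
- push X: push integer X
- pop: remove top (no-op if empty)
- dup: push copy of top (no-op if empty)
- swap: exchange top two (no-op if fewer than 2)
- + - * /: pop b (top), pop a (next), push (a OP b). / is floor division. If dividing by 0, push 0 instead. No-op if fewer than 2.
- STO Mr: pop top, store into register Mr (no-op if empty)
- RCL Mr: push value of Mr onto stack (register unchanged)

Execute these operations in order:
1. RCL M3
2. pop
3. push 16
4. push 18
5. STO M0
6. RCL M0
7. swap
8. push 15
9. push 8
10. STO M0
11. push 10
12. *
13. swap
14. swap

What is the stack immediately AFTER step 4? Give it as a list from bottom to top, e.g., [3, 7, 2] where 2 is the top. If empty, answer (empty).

After op 1 (RCL M3): stack=[0] mem=[0,0,0,0]
After op 2 (pop): stack=[empty] mem=[0,0,0,0]
After op 3 (push 16): stack=[16] mem=[0,0,0,0]
After op 4 (push 18): stack=[16,18] mem=[0,0,0,0]

[16, 18]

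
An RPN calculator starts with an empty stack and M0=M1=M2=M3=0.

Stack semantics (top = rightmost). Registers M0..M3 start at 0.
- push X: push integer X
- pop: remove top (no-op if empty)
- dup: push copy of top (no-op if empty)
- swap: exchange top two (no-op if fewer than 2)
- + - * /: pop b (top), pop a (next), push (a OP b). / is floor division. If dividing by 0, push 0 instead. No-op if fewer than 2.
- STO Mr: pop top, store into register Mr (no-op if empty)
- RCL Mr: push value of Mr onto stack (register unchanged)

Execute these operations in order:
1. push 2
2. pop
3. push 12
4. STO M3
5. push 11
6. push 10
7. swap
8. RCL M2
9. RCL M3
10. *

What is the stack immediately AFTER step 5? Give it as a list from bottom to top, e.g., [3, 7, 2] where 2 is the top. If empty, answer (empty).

After op 1 (push 2): stack=[2] mem=[0,0,0,0]
After op 2 (pop): stack=[empty] mem=[0,0,0,0]
After op 3 (push 12): stack=[12] mem=[0,0,0,0]
After op 4 (STO M3): stack=[empty] mem=[0,0,0,12]
After op 5 (push 11): stack=[11] mem=[0,0,0,12]

[11]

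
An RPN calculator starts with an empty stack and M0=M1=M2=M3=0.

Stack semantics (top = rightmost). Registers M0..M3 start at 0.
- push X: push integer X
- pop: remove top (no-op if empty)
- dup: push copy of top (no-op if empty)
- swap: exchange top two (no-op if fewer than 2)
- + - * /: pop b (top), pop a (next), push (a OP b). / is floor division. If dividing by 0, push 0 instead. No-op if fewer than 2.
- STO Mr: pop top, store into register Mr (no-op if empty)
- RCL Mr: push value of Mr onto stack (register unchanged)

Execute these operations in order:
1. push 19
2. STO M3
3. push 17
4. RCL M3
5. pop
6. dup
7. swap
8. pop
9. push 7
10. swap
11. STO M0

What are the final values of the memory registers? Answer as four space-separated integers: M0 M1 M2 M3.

Answer: 17 0 0 19

Derivation:
After op 1 (push 19): stack=[19] mem=[0,0,0,0]
After op 2 (STO M3): stack=[empty] mem=[0,0,0,19]
After op 3 (push 17): stack=[17] mem=[0,0,0,19]
After op 4 (RCL M3): stack=[17,19] mem=[0,0,0,19]
After op 5 (pop): stack=[17] mem=[0,0,0,19]
After op 6 (dup): stack=[17,17] mem=[0,0,0,19]
After op 7 (swap): stack=[17,17] mem=[0,0,0,19]
After op 8 (pop): stack=[17] mem=[0,0,0,19]
After op 9 (push 7): stack=[17,7] mem=[0,0,0,19]
After op 10 (swap): stack=[7,17] mem=[0,0,0,19]
After op 11 (STO M0): stack=[7] mem=[17,0,0,19]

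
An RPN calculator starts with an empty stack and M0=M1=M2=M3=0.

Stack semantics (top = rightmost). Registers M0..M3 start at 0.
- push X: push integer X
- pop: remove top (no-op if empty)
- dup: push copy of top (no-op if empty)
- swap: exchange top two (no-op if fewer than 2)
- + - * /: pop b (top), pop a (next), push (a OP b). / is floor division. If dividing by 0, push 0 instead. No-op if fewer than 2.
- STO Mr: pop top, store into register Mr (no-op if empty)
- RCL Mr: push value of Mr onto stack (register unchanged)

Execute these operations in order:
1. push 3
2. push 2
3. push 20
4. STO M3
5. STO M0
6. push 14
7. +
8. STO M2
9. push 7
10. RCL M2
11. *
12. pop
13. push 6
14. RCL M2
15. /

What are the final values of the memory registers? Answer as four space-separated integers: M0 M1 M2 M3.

After op 1 (push 3): stack=[3] mem=[0,0,0,0]
After op 2 (push 2): stack=[3,2] mem=[0,0,0,0]
After op 3 (push 20): stack=[3,2,20] mem=[0,0,0,0]
After op 4 (STO M3): stack=[3,2] mem=[0,0,0,20]
After op 5 (STO M0): stack=[3] mem=[2,0,0,20]
After op 6 (push 14): stack=[3,14] mem=[2,0,0,20]
After op 7 (+): stack=[17] mem=[2,0,0,20]
After op 8 (STO M2): stack=[empty] mem=[2,0,17,20]
After op 9 (push 7): stack=[7] mem=[2,0,17,20]
After op 10 (RCL M2): stack=[7,17] mem=[2,0,17,20]
After op 11 (*): stack=[119] mem=[2,0,17,20]
After op 12 (pop): stack=[empty] mem=[2,0,17,20]
After op 13 (push 6): stack=[6] mem=[2,0,17,20]
After op 14 (RCL M2): stack=[6,17] mem=[2,0,17,20]
After op 15 (/): stack=[0] mem=[2,0,17,20]

Answer: 2 0 17 20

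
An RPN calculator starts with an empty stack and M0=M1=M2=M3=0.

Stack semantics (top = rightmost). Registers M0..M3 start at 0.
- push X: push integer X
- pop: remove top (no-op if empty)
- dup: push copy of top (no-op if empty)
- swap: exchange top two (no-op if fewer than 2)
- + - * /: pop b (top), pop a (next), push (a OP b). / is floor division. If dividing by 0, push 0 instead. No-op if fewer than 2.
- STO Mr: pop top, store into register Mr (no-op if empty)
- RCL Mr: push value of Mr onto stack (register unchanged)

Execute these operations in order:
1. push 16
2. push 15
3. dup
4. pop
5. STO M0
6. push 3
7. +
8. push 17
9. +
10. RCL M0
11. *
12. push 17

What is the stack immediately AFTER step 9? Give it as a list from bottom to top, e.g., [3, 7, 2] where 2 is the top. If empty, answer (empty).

After op 1 (push 16): stack=[16] mem=[0,0,0,0]
After op 2 (push 15): stack=[16,15] mem=[0,0,0,0]
After op 3 (dup): stack=[16,15,15] mem=[0,0,0,0]
After op 4 (pop): stack=[16,15] mem=[0,0,0,0]
After op 5 (STO M0): stack=[16] mem=[15,0,0,0]
After op 6 (push 3): stack=[16,3] mem=[15,0,0,0]
After op 7 (+): stack=[19] mem=[15,0,0,0]
After op 8 (push 17): stack=[19,17] mem=[15,0,0,0]
After op 9 (+): stack=[36] mem=[15,0,0,0]

[36]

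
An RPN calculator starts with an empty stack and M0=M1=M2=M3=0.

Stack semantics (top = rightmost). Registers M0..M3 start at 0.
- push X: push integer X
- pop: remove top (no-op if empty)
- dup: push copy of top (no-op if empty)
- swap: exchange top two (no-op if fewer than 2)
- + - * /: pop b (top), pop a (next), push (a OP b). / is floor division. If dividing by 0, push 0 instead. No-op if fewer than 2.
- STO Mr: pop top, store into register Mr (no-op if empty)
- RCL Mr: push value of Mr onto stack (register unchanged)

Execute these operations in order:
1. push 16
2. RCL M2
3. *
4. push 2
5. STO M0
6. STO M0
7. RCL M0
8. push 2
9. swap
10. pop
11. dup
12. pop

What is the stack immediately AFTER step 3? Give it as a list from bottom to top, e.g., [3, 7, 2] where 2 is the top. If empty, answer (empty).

After op 1 (push 16): stack=[16] mem=[0,0,0,0]
After op 2 (RCL M2): stack=[16,0] mem=[0,0,0,0]
After op 3 (*): stack=[0] mem=[0,0,0,0]

[0]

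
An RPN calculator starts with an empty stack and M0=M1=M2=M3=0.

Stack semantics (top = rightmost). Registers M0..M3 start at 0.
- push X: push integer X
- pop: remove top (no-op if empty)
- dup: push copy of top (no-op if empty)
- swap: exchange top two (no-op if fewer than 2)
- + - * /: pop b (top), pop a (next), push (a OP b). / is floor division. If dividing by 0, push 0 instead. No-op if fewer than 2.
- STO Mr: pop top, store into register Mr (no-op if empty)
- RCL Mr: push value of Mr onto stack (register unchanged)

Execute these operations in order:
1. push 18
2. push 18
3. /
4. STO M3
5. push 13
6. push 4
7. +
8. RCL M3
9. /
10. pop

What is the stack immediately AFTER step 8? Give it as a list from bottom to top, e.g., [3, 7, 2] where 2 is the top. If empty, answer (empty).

After op 1 (push 18): stack=[18] mem=[0,0,0,0]
After op 2 (push 18): stack=[18,18] mem=[0,0,0,0]
After op 3 (/): stack=[1] mem=[0,0,0,0]
After op 4 (STO M3): stack=[empty] mem=[0,0,0,1]
After op 5 (push 13): stack=[13] mem=[0,0,0,1]
After op 6 (push 4): stack=[13,4] mem=[0,0,0,1]
After op 7 (+): stack=[17] mem=[0,0,0,1]
After op 8 (RCL M3): stack=[17,1] mem=[0,0,0,1]

[17, 1]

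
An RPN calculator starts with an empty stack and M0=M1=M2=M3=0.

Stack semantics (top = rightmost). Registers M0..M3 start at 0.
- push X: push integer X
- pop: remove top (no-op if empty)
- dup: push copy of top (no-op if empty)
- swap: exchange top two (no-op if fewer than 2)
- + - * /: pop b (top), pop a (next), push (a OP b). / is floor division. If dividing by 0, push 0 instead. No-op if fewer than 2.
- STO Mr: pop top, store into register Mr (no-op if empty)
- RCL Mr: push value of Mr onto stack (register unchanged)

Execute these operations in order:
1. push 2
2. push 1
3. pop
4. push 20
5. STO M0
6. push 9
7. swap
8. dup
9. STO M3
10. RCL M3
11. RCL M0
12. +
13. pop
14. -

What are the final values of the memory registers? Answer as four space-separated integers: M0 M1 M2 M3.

Answer: 20 0 0 2

Derivation:
After op 1 (push 2): stack=[2] mem=[0,0,0,0]
After op 2 (push 1): stack=[2,1] mem=[0,0,0,0]
After op 3 (pop): stack=[2] mem=[0,0,0,0]
After op 4 (push 20): stack=[2,20] mem=[0,0,0,0]
After op 5 (STO M0): stack=[2] mem=[20,0,0,0]
After op 6 (push 9): stack=[2,9] mem=[20,0,0,0]
After op 7 (swap): stack=[9,2] mem=[20,0,0,0]
After op 8 (dup): stack=[9,2,2] mem=[20,0,0,0]
After op 9 (STO M3): stack=[9,2] mem=[20,0,0,2]
After op 10 (RCL M3): stack=[9,2,2] mem=[20,0,0,2]
After op 11 (RCL M0): stack=[9,2,2,20] mem=[20,0,0,2]
After op 12 (+): stack=[9,2,22] mem=[20,0,0,2]
After op 13 (pop): stack=[9,2] mem=[20,0,0,2]
After op 14 (-): stack=[7] mem=[20,0,0,2]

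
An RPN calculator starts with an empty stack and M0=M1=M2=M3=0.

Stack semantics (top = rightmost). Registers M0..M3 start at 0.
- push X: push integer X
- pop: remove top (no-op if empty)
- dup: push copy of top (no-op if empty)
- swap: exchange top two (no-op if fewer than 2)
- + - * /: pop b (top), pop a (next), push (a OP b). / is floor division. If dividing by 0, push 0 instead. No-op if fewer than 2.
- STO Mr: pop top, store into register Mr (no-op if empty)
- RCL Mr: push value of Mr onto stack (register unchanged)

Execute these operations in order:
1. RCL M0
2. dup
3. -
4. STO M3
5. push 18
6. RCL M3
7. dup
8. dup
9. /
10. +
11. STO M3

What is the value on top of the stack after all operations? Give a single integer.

After op 1 (RCL M0): stack=[0] mem=[0,0,0,0]
After op 2 (dup): stack=[0,0] mem=[0,0,0,0]
After op 3 (-): stack=[0] mem=[0,0,0,0]
After op 4 (STO M3): stack=[empty] mem=[0,0,0,0]
After op 5 (push 18): stack=[18] mem=[0,0,0,0]
After op 6 (RCL M3): stack=[18,0] mem=[0,0,0,0]
After op 7 (dup): stack=[18,0,0] mem=[0,0,0,0]
After op 8 (dup): stack=[18,0,0,0] mem=[0,0,0,0]
After op 9 (/): stack=[18,0,0] mem=[0,0,0,0]
After op 10 (+): stack=[18,0] mem=[0,0,0,0]
After op 11 (STO M3): stack=[18] mem=[0,0,0,0]

Answer: 18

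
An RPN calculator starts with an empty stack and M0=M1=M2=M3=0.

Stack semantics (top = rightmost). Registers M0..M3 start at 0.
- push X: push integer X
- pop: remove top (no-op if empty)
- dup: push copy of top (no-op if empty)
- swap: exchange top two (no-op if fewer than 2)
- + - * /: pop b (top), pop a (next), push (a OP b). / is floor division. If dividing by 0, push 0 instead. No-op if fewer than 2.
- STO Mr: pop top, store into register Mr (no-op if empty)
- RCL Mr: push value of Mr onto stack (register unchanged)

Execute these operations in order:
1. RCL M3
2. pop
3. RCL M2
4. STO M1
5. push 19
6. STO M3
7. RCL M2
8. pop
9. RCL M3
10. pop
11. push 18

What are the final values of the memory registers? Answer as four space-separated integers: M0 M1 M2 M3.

Answer: 0 0 0 19

Derivation:
After op 1 (RCL M3): stack=[0] mem=[0,0,0,0]
After op 2 (pop): stack=[empty] mem=[0,0,0,0]
After op 3 (RCL M2): stack=[0] mem=[0,0,0,0]
After op 4 (STO M1): stack=[empty] mem=[0,0,0,0]
After op 5 (push 19): stack=[19] mem=[0,0,0,0]
After op 6 (STO M3): stack=[empty] mem=[0,0,0,19]
After op 7 (RCL M2): stack=[0] mem=[0,0,0,19]
After op 8 (pop): stack=[empty] mem=[0,0,0,19]
After op 9 (RCL M3): stack=[19] mem=[0,0,0,19]
After op 10 (pop): stack=[empty] mem=[0,0,0,19]
After op 11 (push 18): stack=[18] mem=[0,0,0,19]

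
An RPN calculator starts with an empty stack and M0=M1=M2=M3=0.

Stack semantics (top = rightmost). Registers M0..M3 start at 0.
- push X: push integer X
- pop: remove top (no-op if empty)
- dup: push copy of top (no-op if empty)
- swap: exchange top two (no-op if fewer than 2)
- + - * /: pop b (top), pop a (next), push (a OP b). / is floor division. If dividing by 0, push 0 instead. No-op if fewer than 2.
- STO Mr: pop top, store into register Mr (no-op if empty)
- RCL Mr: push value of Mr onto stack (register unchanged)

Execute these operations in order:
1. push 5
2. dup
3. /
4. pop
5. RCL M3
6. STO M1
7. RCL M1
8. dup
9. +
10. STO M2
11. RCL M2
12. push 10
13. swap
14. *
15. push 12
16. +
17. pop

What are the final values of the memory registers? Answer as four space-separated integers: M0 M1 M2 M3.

Answer: 0 0 0 0

Derivation:
After op 1 (push 5): stack=[5] mem=[0,0,0,0]
After op 2 (dup): stack=[5,5] mem=[0,0,0,0]
After op 3 (/): stack=[1] mem=[0,0,0,0]
After op 4 (pop): stack=[empty] mem=[0,0,0,0]
After op 5 (RCL M3): stack=[0] mem=[0,0,0,0]
After op 6 (STO M1): stack=[empty] mem=[0,0,0,0]
After op 7 (RCL M1): stack=[0] mem=[0,0,0,0]
After op 8 (dup): stack=[0,0] mem=[0,0,0,0]
After op 9 (+): stack=[0] mem=[0,0,0,0]
After op 10 (STO M2): stack=[empty] mem=[0,0,0,0]
After op 11 (RCL M2): stack=[0] mem=[0,0,0,0]
After op 12 (push 10): stack=[0,10] mem=[0,0,0,0]
After op 13 (swap): stack=[10,0] mem=[0,0,0,0]
After op 14 (*): stack=[0] mem=[0,0,0,0]
After op 15 (push 12): stack=[0,12] mem=[0,0,0,0]
After op 16 (+): stack=[12] mem=[0,0,0,0]
After op 17 (pop): stack=[empty] mem=[0,0,0,0]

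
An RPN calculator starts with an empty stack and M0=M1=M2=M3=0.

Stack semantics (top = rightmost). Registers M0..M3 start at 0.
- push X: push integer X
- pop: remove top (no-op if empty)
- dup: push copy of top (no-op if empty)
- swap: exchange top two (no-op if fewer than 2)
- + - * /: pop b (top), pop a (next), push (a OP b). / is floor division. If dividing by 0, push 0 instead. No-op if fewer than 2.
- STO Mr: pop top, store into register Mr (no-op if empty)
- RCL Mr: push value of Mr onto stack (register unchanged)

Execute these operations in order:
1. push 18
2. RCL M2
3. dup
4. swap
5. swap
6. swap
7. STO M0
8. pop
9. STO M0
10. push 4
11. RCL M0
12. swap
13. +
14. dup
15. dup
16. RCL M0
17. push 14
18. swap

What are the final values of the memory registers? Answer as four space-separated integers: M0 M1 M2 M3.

After op 1 (push 18): stack=[18] mem=[0,0,0,0]
After op 2 (RCL M2): stack=[18,0] mem=[0,0,0,0]
After op 3 (dup): stack=[18,0,0] mem=[0,0,0,0]
After op 4 (swap): stack=[18,0,0] mem=[0,0,0,0]
After op 5 (swap): stack=[18,0,0] mem=[0,0,0,0]
After op 6 (swap): stack=[18,0,0] mem=[0,0,0,0]
After op 7 (STO M0): stack=[18,0] mem=[0,0,0,0]
After op 8 (pop): stack=[18] mem=[0,0,0,0]
After op 9 (STO M0): stack=[empty] mem=[18,0,0,0]
After op 10 (push 4): stack=[4] mem=[18,0,0,0]
After op 11 (RCL M0): stack=[4,18] mem=[18,0,0,0]
After op 12 (swap): stack=[18,4] mem=[18,0,0,0]
After op 13 (+): stack=[22] mem=[18,0,0,0]
After op 14 (dup): stack=[22,22] mem=[18,0,0,0]
After op 15 (dup): stack=[22,22,22] mem=[18,0,0,0]
After op 16 (RCL M0): stack=[22,22,22,18] mem=[18,0,0,0]
After op 17 (push 14): stack=[22,22,22,18,14] mem=[18,0,0,0]
After op 18 (swap): stack=[22,22,22,14,18] mem=[18,0,0,0]

Answer: 18 0 0 0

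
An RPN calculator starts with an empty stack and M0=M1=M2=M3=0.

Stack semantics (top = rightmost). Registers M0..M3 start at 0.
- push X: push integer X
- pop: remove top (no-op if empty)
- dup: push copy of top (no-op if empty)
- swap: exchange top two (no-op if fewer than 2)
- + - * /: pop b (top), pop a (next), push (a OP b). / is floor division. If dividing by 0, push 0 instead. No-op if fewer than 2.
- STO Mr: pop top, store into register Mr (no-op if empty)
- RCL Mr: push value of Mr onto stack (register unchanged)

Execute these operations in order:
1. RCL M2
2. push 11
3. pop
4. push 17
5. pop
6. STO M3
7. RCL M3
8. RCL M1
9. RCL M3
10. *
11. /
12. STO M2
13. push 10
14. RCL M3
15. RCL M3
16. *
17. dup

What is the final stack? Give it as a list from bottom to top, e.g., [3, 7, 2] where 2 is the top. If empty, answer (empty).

After op 1 (RCL M2): stack=[0] mem=[0,0,0,0]
After op 2 (push 11): stack=[0,11] mem=[0,0,0,0]
After op 3 (pop): stack=[0] mem=[0,0,0,0]
After op 4 (push 17): stack=[0,17] mem=[0,0,0,0]
After op 5 (pop): stack=[0] mem=[0,0,0,0]
After op 6 (STO M3): stack=[empty] mem=[0,0,0,0]
After op 7 (RCL M3): stack=[0] mem=[0,0,0,0]
After op 8 (RCL M1): stack=[0,0] mem=[0,0,0,0]
After op 9 (RCL M3): stack=[0,0,0] mem=[0,0,0,0]
After op 10 (*): stack=[0,0] mem=[0,0,0,0]
After op 11 (/): stack=[0] mem=[0,0,0,0]
After op 12 (STO M2): stack=[empty] mem=[0,0,0,0]
After op 13 (push 10): stack=[10] mem=[0,0,0,0]
After op 14 (RCL M3): stack=[10,0] mem=[0,0,0,0]
After op 15 (RCL M3): stack=[10,0,0] mem=[0,0,0,0]
After op 16 (*): stack=[10,0] mem=[0,0,0,0]
After op 17 (dup): stack=[10,0,0] mem=[0,0,0,0]

Answer: [10, 0, 0]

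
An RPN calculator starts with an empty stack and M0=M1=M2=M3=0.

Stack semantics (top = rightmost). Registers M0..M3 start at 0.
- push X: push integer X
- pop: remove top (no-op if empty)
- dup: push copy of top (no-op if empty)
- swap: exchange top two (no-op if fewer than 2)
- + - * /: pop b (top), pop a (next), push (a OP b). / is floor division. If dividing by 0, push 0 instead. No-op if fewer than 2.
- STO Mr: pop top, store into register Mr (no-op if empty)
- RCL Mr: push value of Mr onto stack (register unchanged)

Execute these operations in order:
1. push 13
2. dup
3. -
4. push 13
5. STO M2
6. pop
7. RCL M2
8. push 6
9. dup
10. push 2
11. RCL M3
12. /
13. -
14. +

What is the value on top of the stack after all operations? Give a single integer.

After op 1 (push 13): stack=[13] mem=[0,0,0,0]
After op 2 (dup): stack=[13,13] mem=[0,0,0,0]
After op 3 (-): stack=[0] mem=[0,0,0,0]
After op 4 (push 13): stack=[0,13] mem=[0,0,0,0]
After op 5 (STO M2): stack=[0] mem=[0,0,13,0]
After op 6 (pop): stack=[empty] mem=[0,0,13,0]
After op 7 (RCL M2): stack=[13] mem=[0,0,13,0]
After op 8 (push 6): stack=[13,6] mem=[0,0,13,0]
After op 9 (dup): stack=[13,6,6] mem=[0,0,13,0]
After op 10 (push 2): stack=[13,6,6,2] mem=[0,0,13,0]
After op 11 (RCL M3): stack=[13,6,6,2,0] mem=[0,0,13,0]
After op 12 (/): stack=[13,6,6,0] mem=[0,0,13,0]
After op 13 (-): stack=[13,6,6] mem=[0,0,13,0]
After op 14 (+): stack=[13,12] mem=[0,0,13,0]

Answer: 12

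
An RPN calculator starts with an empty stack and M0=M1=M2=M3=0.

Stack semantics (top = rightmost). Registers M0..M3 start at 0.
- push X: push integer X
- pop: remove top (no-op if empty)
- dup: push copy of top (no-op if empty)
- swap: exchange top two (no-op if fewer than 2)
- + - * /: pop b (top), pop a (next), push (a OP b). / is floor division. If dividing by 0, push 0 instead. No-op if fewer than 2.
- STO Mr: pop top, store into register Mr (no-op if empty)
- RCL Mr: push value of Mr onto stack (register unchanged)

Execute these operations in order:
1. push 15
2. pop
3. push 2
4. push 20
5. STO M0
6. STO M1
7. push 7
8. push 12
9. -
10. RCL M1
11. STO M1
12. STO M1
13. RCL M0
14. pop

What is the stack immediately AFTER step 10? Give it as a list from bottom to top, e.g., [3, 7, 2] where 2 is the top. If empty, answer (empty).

After op 1 (push 15): stack=[15] mem=[0,0,0,0]
After op 2 (pop): stack=[empty] mem=[0,0,0,0]
After op 3 (push 2): stack=[2] mem=[0,0,0,0]
After op 4 (push 20): stack=[2,20] mem=[0,0,0,0]
After op 5 (STO M0): stack=[2] mem=[20,0,0,0]
After op 6 (STO M1): stack=[empty] mem=[20,2,0,0]
After op 7 (push 7): stack=[7] mem=[20,2,0,0]
After op 8 (push 12): stack=[7,12] mem=[20,2,0,0]
After op 9 (-): stack=[-5] mem=[20,2,0,0]
After op 10 (RCL M1): stack=[-5,2] mem=[20,2,0,0]

[-5, 2]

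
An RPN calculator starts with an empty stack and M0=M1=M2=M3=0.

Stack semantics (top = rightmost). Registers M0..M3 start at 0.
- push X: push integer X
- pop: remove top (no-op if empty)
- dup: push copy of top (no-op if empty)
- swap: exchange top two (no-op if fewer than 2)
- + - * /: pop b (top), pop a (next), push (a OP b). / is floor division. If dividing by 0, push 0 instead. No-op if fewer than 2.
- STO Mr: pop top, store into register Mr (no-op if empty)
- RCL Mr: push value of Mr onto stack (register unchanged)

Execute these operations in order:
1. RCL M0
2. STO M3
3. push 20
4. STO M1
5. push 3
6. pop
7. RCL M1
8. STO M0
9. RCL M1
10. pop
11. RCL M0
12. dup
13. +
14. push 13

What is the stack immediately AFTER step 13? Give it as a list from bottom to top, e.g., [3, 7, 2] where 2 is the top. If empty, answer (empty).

After op 1 (RCL M0): stack=[0] mem=[0,0,0,0]
After op 2 (STO M3): stack=[empty] mem=[0,0,0,0]
After op 3 (push 20): stack=[20] mem=[0,0,0,0]
After op 4 (STO M1): stack=[empty] mem=[0,20,0,0]
After op 5 (push 3): stack=[3] mem=[0,20,0,0]
After op 6 (pop): stack=[empty] mem=[0,20,0,0]
After op 7 (RCL M1): stack=[20] mem=[0,20,0,0]
After op 8 (STO M0): stack=[empty] mem=[20,20,0,0]
After op 9 (RCL M1): stack=[20] mem=[20,20,0,0]
After op 10 (pop): stack=[empty] mem=[20,20,0,0]
After op 11 (RCL M0): stack=[20] mem=[20,20,0,0]
After op 12 (dup): stack=[20,20] mem=[20,20,0,0]
After op 13 (+): stack=[40] mem=[20,20,0,0]

[40]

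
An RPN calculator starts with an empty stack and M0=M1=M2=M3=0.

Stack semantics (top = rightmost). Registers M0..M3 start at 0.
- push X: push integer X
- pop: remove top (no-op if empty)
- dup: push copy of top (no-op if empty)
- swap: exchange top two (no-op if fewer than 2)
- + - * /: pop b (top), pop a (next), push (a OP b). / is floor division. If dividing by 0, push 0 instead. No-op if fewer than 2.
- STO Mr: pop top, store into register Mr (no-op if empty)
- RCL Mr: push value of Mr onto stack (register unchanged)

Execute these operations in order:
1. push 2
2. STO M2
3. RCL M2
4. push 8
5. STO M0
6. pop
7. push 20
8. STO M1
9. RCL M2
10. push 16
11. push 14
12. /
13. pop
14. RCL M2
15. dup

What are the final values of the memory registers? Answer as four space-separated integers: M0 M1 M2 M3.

Answer: 8 20 2 0

Derivation:
After op 1 (push 2): stack=[2] mem=[0,0,0,0]
After op 2 (STO M2): stack=[empty] mem=[0,0,2,0]
After op 3 (RCL M2): stack=[2] mem=[0,0,2,0]
After op 4 (push 8): stack=[2,8] mem=[0,0,2,0]
After op 5 (STO M0): stack=[2] mem=[8,0,2,0]
After op 6 (pop): stack=[empty] mem=[8,0,2,0]
After op 7 (push 20): stack=[20] mem=[8,0,2,0]
After op 8 (STO M1): stack=[empty] mem=[8,20,2,0]
After op 9 (RCL M2): stack=[2] mem=[8,20,2,0]
After op 10 (push 16): stack=[2,16] mem=[8,20,2,0]
After op 11 (push 14): stack=[2,16,14] mem=[8,20,2,0]
After op 12 (/): stack=[2,1] mem=[8,20,2,0]
After op 13 (pop): stack=[2] mem=[8,20,2,0]
After op 14 (RCL M2): stack=[2,2] mem=[8,20,2,0]
After op 15 (dup): stack=[2,2,2] mem=[8,20,2,0]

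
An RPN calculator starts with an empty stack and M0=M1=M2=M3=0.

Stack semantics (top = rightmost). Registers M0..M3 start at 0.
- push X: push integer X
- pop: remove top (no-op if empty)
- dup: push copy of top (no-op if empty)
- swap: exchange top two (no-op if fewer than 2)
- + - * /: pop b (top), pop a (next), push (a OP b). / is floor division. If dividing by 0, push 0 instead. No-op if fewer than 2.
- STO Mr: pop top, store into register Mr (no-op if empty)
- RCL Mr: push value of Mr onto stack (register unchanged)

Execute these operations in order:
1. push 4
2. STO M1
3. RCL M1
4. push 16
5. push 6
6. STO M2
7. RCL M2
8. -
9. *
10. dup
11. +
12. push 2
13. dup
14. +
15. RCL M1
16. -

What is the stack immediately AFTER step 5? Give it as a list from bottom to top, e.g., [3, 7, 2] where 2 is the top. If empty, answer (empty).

After op 1 (push 4): stack=[4] mem=[0,0,0,0]
After op 2 (STO M1): stack=[empty] mem=[0,4,0,0]
After op 3 (RCL M1): stack=[4] mem=[0,4,0,0]
After op 4 (push 16): stack=[4,16] mem=[0,4,0,0]
After op 5 (push 6): stack=[4,16,6] mem=[0,4,0,0]

[4, 16, 6]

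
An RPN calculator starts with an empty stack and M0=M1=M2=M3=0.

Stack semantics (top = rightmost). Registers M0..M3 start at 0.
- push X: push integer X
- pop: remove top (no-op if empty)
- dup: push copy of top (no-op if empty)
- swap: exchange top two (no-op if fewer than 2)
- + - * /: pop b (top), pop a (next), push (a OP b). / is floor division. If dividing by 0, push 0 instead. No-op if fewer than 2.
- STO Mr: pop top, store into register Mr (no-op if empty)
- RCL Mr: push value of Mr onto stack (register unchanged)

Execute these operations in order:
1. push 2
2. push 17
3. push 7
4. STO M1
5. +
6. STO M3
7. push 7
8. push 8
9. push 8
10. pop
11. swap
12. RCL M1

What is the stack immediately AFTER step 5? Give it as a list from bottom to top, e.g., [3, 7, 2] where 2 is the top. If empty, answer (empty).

After op 1 (push 2): stack=[2] mem=[0,0,0,0]
After op 2 (push 17): stack=[2,17] mem=[0,0,0,0]
After op 3 (push 7): stack=[2,17,7] mem=[0,0,0,0]
After op 4 (STO M1): stack=[2,17] mem=[0,7,0,0]
After op 5 (+): stack=[19] mem=[0,7,0,0]

[19]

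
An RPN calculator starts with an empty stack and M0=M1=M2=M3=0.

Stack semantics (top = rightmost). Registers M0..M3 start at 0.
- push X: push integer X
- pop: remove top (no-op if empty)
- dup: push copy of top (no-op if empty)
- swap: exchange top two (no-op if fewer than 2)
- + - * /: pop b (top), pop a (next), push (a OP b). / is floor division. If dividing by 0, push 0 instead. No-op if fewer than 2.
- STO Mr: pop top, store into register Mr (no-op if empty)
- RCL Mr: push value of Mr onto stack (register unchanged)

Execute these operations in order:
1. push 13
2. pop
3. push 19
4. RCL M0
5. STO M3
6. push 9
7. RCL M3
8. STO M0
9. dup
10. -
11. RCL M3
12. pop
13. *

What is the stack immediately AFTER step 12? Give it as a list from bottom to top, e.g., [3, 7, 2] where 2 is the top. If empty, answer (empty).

After op 1 (push 13): stack=[13] mem=[0,0,0,0]
After op 2 (pop): stack=[empty] mem=[0,0,0,0]
After op 3 (push 19): stack=[19] mem=[0,0,0,0]
After op 4 (RCL M0): stack=[19,0] mem=[0,0,0,0]
After op 5 (STO M3): stack=[19] mem=[0,0,0,0]
After op 6 (push 9): stack=[19,9] mem=[0,0,0,0]
After op 7 (RCL M3): stack=[19,9,0] mem=[0,0,0,0]
After op 8 (STO M0): stack=[19,9] mem=[0,0,0,0]
After op 9 (dup): stack=[19,9,9] mem=[0,0,0,0]
After op 10 (-): stack=[19,0] mem=[0,0,0,0]
After op 11 (RCL M3): stack=[19,0,0] mem=[0,0,0,0]
After op 12 (pop): stack=[19,0] mem=[0,0,0,0]

[19, 0]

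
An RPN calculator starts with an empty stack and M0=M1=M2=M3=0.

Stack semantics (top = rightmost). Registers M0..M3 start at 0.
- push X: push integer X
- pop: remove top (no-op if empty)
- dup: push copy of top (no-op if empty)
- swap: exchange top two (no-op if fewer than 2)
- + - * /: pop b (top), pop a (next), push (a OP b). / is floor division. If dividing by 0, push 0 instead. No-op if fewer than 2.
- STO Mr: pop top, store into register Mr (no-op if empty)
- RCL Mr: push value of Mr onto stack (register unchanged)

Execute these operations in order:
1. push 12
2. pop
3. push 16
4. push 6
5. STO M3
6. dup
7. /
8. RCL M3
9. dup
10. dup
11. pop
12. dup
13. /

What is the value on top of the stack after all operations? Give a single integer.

Answer: 1

Derivation:
After op 1 (push 12): stack=[12] mem=[0,0,0,0]
After op 2 (pop): stack=[empty] mem=[0,0,0,0]
After op 3 (push 16): stack=[16] mem=[0,0,0,0]
After op 4 (push 6): stack=[16,6] mem=[0,0,0,0]
After op 5 (STO M3): stack=[16] mem=[0,0,0,6]
After op 6 (dup): stack=[16,16] mem=[0,0,0,6]
After op 7 (/): stack=[1] mem=[0,0,0,6]
After op 8 (RCL M3): stack=[1,6] mem=[0,0,0,6]
After op 9 (dup): stack=[1,6,6] mem=[0,0,0,6]
After op 10 (dup): stack=[1,6,6,6] mem=[0,0,0,6]
After op 11 (pop): stack=[1,6,6] mem=[0,0,0,6]
After op 12 (dup): stack=[1,6,6,6] mem=[0,0,0,6]
After op 13 (/): stack=[1,6,1] mem=[0,0,0,6]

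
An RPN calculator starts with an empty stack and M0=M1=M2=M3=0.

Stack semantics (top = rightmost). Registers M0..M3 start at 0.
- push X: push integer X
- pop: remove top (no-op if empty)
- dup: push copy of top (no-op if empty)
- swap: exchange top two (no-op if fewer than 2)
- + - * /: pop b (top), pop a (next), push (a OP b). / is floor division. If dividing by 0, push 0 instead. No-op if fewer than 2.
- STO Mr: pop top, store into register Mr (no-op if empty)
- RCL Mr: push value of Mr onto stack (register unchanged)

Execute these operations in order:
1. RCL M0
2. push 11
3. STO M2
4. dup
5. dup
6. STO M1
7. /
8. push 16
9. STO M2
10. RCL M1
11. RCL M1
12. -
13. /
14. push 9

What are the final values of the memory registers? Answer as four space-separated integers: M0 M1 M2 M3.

After op 1 (RCL M0): stack=[0] mem=[0,0,0,0]
After op 2 (push 11): stack=[0,11] mem=[0,0,0,0]
After op 3 (STO M2): stack=[0] mem=[0,0,11,0]
After op 4 (dup): stack=[0,0] mem=[0,0,11,0]
After op 5 (dup): stack=[0,0,0] mem=[0,0,11,0]
After op 6 (STO M1): stack=[0,0] mem=[0,0,11,0]
After op 7 (/): stack=[0] mem=[0,0,11,0]
After op 8 (push 16): stack=[0,16] mem=[0,0,11,0]
After op 9 (STO M2): stack=[0] mem=[0,0,16,0]
After op 10 (RCL M1): stack=[0,0] mem=[0,0,16,0]
After op 11 (RCL M1): stack=[0,0,0] mem=[0,0,16,0]
After op 12 (-): stack=[0,0] mem=[0,0,16,0]
After op 13 (/): stack=[0] mem=[0,0,16,0]
After op 14 (push 9): stack=[0,9] mem=[0,0,16,0]

Answer: 0 0 16 0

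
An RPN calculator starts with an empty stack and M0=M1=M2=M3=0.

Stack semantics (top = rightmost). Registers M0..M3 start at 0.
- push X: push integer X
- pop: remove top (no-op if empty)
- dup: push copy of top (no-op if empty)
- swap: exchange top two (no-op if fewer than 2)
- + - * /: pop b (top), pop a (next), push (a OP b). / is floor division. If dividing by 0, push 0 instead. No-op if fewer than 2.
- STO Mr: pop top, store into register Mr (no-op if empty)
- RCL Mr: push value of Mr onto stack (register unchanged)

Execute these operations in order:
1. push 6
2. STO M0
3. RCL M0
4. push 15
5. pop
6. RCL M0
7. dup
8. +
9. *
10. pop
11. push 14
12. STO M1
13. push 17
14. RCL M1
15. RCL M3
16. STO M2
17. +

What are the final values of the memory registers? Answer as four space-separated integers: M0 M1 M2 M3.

After op 1 (push 6): stack=[6] mem=[0,0,0,0]
After op 2 (STO M0): stack=[empty] mem=[6,0,0,0]
After op 3 (RCL M0): stack=[6] mem=[6,0,0,0]
After op 4 (push 15): stack=[6,15] mem=[6,0,0,0]
After op 5 (pop): stack=[6] mem=[6,0,0,0]
After op 6 (RCL M0): stack=[6,6] mem=[6,0,0,0]
After op 7 (dup): stack=[6,6,6] mem=[6,0,0,0]
After op 8 (+): stack=[6,12] mem=[6,0,0,0]
After op 9 (*): stack=[72] mem=[6,0,0,0]
After op 10 (pop): stack=[empty] mem=[6,0,0,0]
After op 11 (push 14): stack=[14] mem=[6,0,0,0]
After op 12 (STO M1): stack=[empty] mem=[6,14,0,0]
After op 13 (push 17): stack=[17] mem=[6,14,0,0]
After op 14 (RCL M1): stack=[17,14] mem=[6,14,0,0]
After op 15 (RCL M3): stack=[17,14,0] mem=[6,14,0,0]
After op 16 (STO M2): stack=[17,14] mem=[6,14,0,0]
After op 17 (+): stack=[31] mem=[6,14,0,0]

Answer: 6 14 0 0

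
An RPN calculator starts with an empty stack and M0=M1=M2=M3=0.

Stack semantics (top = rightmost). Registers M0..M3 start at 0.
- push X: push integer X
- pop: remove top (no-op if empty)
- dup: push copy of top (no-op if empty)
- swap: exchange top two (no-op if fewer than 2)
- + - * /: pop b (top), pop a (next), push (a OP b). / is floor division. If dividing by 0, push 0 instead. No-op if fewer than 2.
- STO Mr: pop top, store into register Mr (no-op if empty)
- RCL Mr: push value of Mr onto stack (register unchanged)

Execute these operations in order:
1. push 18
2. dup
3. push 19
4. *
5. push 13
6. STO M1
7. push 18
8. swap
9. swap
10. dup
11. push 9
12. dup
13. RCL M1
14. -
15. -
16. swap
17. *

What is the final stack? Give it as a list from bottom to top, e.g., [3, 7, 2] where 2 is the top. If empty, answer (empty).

After op 1 (push 18): stack=[18] mem=[0,0,0,0]
After op 2 (dup): stack=[18,18] mem=[0,0,0,0]
After op 3 (push 19): stack=[18,18,19] mem=[0,0,0,0]
After op 4 (*): stack=[18,342] mem=[0,0,0,0]
After op 5 (push 13): stack=[18,342,13] mem=[0,0,0,0]
After op 6 (STO M1): stack=[18,342] mem=[0,13,0,0]
After op 7 (push 18): stack=[18,342,18] mem=[0,13,0,0]
After op 8 (swap): stack=[18,18,342] mem=[0,13,0,0]
After op 9 (swap): stack=[18,342,18] mem=[0,13,0,0]
After op 10 (dup): stack=[18,342,18,18] mem=[0,13,0,0]
After op 11 (push 9): stack=[18,342,18,18,9] mem=[0,13,0,0]
After op 12 (dup): stack=[18,342,18,18,9,9] mem=[0,13,0,0]
After op 13 (RCL M1): stack=[18,342,18,18,9,9,13] mem=[0,13,0,0]
After op 14 (-): stack=[18,342,18,18,9,-4] mem=[0,13,0,0]
After op 15 (-): stack=[18,342,18,18,13] mem=[0,13,0,0]
After op 16 (swap): stack=[18,342,18,13,18] mem=[0,13,0,0]
After op 17 (*): stack=[18,342,18,234] mem=[0,13,0,0]

Answer: [18, 342, 18, 234]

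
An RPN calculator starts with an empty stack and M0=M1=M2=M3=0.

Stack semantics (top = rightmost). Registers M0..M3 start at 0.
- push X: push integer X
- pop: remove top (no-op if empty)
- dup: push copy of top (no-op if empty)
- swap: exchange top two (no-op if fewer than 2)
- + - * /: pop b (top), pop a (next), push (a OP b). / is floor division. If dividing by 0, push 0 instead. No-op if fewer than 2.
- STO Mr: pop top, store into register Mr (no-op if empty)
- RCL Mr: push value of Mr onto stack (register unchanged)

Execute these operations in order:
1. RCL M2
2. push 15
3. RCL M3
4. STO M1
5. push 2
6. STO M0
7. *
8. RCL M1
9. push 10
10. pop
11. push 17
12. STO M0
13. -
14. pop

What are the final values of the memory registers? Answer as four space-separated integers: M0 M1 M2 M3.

Answer: 17 0 0 0

Derivation:
After op 1 (RCL M2): stack=[0] mem=[0,0,0,0]
After op 2 (push 15): stack=[0,15] mem=[0,0,0,0]
After op 3 (RCL M3): stack=[0,15,0] mem=[0,0,0,0]
After op 4 (STO M1): stack=[0,15] mem=[0,0,0,0]
After op 5 (push 2): stack=[0,15,2] mem=[0,0,0,0]
After op 6 (STO M0): stack=[0,15] mem=[2,0,0,0]
After op 7 (*): stack=[0] mem=[2,0,0,0]
After op 8 (RCL M1): stack=[0,0] mem=[2,0,0,0]
After op 9 (push 10): stack=[0,0,10] mem=[2,0,0,0]
After op 10 (pop): stack=[0,0] mem=[2,0,0,0]
After op 11 (push 17): stack=[0,0,17] mem=[2,0,0,0]
After op 12 (STO M0): stack=[0,0] mem=[17,0,0,0]
After op 13 (-): stack=[0] mem=[17,0,0,0]
After op 14 (pop): stack=[empty] mem=[17,0,0,0]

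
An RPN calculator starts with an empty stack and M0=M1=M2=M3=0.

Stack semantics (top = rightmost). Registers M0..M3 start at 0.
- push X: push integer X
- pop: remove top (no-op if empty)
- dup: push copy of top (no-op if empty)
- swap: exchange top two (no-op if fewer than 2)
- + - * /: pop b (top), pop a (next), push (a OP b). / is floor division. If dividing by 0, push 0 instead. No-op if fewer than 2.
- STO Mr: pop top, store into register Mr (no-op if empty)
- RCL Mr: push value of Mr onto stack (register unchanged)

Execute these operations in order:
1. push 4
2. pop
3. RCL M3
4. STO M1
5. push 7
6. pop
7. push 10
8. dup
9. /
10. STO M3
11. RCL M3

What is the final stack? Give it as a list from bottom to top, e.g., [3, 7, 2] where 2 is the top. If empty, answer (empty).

Answer: [1]

Derivation:
After op 1 (push 4): stack=[4] mem=[0,0,0,0]
After op 2 (pop): stack=[empty] mem=[0,0,0,0]
After op 3 (RCL M3): stack=[0] mem=[0,0,0,0]
After op 4 (STO M1): stack=[empty] mem=[0,0,0,0]
After op 5 (push 7): stack=[7] mem=[0,0,0,0]
After op 6 (pop): stack=[empty] mem=[0,0,0,0]
After op 7 (push 10): stack=[10] mem=[0,0,0,0]
After op 8 (dup): stack=[10,10] mem=[0,0,0,0]
After op 9 (/): stack=[1] mem=[0,0,0,0]
After op 10 (STO M3): stack=[empty] mem=[0,0,0,1]
After op 11 (RCL M3): stack=[1] mem=[0,0,0,1]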